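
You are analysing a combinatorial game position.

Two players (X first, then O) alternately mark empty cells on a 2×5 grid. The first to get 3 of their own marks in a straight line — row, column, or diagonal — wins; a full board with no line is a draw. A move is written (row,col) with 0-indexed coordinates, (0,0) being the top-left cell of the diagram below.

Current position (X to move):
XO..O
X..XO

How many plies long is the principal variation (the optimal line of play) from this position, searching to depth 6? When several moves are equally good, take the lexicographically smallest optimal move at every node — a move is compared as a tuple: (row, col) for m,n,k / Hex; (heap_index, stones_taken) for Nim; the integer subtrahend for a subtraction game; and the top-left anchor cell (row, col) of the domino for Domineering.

ply 1, X at XO..O/X..XO | (0,2)=+0→XOX.O/X..XO*; (0,3)=+0→XO.XO/X..XO; (1,1)=+0→XO..O/XX.XO; (1,2)=+0→XO..O/X.XXO
ply 2, O at XOX.O/X..XO | (0,3)=+0→XOXOO/X..XO*; (1,1)=+0→XOX.O/XO.XO; (1,2)=+0→XOX.O/X.OXO
ply 3, X at XOXOO/X..XO | (1,1)=+0→XOXOO/XX.XO*; (1,2)=+0→XOXOO/X.XXO
ply 4, O at XOXOO/XX.XO | (1,2)=+0→XOXOO/XXOXO*
ply 5: XOXOO/XXOXO is terminal +0 (X); from XO..O/X..XO depth 6

PV length from [XO..O/X..XO]: 4 plies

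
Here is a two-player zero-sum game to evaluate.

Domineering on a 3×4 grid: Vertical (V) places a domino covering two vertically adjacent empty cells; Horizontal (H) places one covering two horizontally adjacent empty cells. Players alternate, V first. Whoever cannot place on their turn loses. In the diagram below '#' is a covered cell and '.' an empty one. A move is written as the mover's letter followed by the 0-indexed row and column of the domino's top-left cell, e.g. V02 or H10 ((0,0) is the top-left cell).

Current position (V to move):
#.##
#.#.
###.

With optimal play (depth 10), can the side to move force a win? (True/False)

[#.##/#.#./###.] V move#1: V01:+1/####/###./###.*, V13:+1/#.##/#.##/####
[####/###./###.] end (terminal -1, H#2); searched #.##/#.#./###. to 10

V winning at [#.##/#.#./###.]: True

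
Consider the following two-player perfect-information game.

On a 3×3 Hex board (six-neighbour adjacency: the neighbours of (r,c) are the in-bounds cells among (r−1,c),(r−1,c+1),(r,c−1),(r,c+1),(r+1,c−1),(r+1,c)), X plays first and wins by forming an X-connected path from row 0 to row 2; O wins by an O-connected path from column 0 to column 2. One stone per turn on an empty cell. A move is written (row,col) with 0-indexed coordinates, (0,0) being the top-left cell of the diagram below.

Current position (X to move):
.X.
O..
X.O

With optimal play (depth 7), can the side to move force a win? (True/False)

p1 X@[.X./O../X.O]: (0,0)[XX./O../X.O]-1 (0,2)[.XX/O../X.O]-1 (1,1)[.X./OX./X.O]+1* (1,2)[.X./O.X/X.O]-1 (2,1)[.X./O../XXO]-1
p2 O@[.X./OX./X.O] terminal -1; root [.X./O../X.O] d7

X winning at [.X./O../X.O]: True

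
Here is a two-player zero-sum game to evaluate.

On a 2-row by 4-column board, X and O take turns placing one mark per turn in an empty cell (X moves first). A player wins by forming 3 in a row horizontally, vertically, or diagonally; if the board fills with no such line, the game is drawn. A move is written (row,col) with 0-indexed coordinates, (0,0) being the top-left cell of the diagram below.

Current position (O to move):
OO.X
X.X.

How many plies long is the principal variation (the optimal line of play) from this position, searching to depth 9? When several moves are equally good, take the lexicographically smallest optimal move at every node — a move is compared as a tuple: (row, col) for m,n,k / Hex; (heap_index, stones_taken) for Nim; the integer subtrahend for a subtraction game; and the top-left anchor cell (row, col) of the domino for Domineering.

[OO.X/X.X.] O move#1: (0,2):+1/OOOX/X.X.*, (1,1):+0/OO.X/XOX., (1,3):-1/OO.X/X.XO
[OOOX/X.X.] end (terminal -1, X#2); searched OO.X/X.X. to 9

PV length from [OO.X/X.X.]: 1 ply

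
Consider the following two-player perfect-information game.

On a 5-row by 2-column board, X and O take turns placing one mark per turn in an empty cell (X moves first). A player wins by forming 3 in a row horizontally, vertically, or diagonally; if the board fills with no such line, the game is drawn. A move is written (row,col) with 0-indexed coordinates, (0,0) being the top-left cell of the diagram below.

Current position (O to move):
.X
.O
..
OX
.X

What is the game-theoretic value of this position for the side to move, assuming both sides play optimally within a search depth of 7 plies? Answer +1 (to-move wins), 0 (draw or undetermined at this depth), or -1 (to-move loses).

value(.X/.O/../OX/.X, O) = 0

p1 O@[.X/.O/../OX/.X]: (0,0)[OX/.O/../OX/.X]-1 (1,0)[.X/OO/../OX/.X]-1 (2,0)[.X/.O/O./OX/.X]-1 (2,1)[.X/.O/.O/OX/.X]+0* (4,0)[.X/.O/../OX/OX]-1
p2 X@[.X/.O/.O/OX/.X]: (0,0)[XX/.O/.O/OX/.X]-1 (1,0)[.X/XO/.O/OX/.X]+0* (2,0)[.X/.O/XO/OX/.X]+0 (4,0)[.X/.O/.O/OX/XX]+0
p3 O@[.X/XO/.O/OX/.X]: (0,0)[OX/XO/.O/OX/.X]+0* (2,0)[.X/XO/OO/OX/.X]+0 (4,0)[.X/XO/.O/OX/OX]+0
p4 X@[OX/XO/.O/OX/.X]: (2,0)[OX/XO/XO/OX/.X]+0* (4,0)[OX/XO/.O/OX/XX]+0
p5 O@[OX/XO/XO/OX/.X]: (4,0)[OX/XO/XO/OX/OX]+0*
p6 X@[OX/XO/XO/OX/OX] terminal +0; root [.X/.O/../OX/.X] d7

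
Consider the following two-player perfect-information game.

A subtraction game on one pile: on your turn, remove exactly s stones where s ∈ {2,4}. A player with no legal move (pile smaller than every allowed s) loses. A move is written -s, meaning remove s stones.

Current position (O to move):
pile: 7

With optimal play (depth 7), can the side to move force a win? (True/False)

O winning at [7]: False

p1 O@[7]: -2[5]-1* -4[3]-1
p2 X@[5]: -2[3]-1 -4[1]+1*
p3 O@[1] terminal -1; root [7] d7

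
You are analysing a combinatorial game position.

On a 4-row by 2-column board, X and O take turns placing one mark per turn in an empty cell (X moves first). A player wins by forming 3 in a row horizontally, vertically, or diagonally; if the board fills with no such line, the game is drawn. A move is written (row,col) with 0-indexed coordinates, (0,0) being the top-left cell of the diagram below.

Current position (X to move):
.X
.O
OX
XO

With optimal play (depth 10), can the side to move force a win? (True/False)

X winning at [.X/.O/OX/XO]: False

[.X/.O/OX/XO] X move#1: (0,0):+0/XX/.O/OX/XO*, (1,0):+0/.X/XO/OX/XO
[XX/.O/OX/XO] O move#2: (1,0):+0/XX/OO/OX/XO*
[XX/OO/OX/XO] end (terminal +0, X#3); searched .X/.O/OX/XO to 10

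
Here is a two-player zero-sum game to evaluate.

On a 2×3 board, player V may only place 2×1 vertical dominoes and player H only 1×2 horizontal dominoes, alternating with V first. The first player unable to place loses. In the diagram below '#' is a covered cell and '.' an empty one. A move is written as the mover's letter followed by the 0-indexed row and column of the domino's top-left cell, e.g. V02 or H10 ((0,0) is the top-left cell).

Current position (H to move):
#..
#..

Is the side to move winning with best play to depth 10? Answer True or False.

H winning at [#../#..]: True

[#../#..] H move#1: H01:+1/###/#..*, H11:+1/#../###
[###/#..] end (terminal -1, V#2); searched #../#.. to 10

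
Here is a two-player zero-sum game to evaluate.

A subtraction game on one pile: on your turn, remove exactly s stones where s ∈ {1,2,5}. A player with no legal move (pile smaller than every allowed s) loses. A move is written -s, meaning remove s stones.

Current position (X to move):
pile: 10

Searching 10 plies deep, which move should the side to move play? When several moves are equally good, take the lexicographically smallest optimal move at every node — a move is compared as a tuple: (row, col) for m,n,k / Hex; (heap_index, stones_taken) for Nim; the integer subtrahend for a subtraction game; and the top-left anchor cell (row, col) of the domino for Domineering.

ply 1, X at 10 | -1=+1→9*; -2=-1→8; -5=-1→5
ply 2, O at 9 | -1=-1→8*; -2=-1→7; -5=-1→4
ply 3, X at 8 | -1=-1→7; -2=+1→6*; -5=+1→3
ply 4, O at 6 | -1=-1→5*; -2=-1→4; -5=-1→1
ply 5, X at 5 | -1=-1→4; -2=+1→3*; -5=+1→0
ply 6, O at 3 | -1=-1→2*; -2=-1→1
ply 7, X at 2 | -1=-1→1; -2=+1→0*
ply 8: 0 is terminal -1 (O); from 10 depth 10

X's best at [10]: -1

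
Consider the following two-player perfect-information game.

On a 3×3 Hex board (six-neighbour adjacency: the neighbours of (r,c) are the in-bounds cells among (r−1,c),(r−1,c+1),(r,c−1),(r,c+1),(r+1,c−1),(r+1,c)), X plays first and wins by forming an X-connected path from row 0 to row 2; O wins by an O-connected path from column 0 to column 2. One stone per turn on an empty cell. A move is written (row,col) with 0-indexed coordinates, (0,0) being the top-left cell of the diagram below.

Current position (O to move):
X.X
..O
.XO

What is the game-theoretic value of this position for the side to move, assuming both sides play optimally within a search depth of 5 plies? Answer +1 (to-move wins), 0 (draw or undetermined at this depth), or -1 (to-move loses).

value(X.X/..O/.XO, O) = +1

ply 1, O at X.X/..O/.XO | (0,1)=-1→XOX/..O/.XO; (1,0)=-1→X.X/O.O/.XO; (1,1)=+1→X.X/.OO/.XO*; (2,0)=-1→X.X/..O/OXO
ply 2, X at X.X/.OO/.XO | (0,1)=-1→XXX/.OO/.XO*; (1,0)=-1→X.X/XOO/.XO; (2,0)=-1→X.X/.OO/XXO
ply 3, O at XXX/.OO/.XO | (1,0)=+1→XXX/OOO/.XO*; (2,0)=+1→XXX/.OO/OXO
ply 4: XXX/OOO/.XO is terminal -1 (X); from X.X/..O/.XO depth 5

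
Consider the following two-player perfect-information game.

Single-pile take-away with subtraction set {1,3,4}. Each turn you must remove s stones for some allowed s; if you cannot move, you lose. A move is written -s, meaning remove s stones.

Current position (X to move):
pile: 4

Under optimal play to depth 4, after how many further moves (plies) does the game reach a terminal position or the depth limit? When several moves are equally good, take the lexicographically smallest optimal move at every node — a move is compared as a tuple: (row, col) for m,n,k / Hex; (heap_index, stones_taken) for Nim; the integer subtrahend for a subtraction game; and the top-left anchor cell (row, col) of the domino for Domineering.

PV length from [4]: 1 ply

p1 X@[4]: -1[3]-1 -3[1]-1 -4[0]+1*
p2 O@[0] terminal -1; root [4] d4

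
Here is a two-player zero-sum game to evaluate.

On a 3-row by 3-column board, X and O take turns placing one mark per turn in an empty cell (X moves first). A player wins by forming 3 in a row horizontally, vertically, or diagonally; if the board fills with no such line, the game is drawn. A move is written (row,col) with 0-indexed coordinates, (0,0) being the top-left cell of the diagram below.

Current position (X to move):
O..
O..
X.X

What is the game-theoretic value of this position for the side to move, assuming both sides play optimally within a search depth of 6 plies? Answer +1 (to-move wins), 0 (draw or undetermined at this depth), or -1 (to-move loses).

p1 X@[O../O../X.X]: (0,1)[OX./O../X.X]+1* (0,2)[O.X/O../X.X]+1 (1,1)[O../OX./X.X]+1 (1,2)[O../O.X/X.X]+1 (2,1)[O../O../XXX]+1
p2 O@[OX./O../X.X]: (0,2)[OXO/O../X.X]-1* (1,1)[OX./OO./X.X]-1 (1,2)[OX./O.O/X.X]-1 (2,1)[OX./O../XOX]-1
p3 X@[OXO/O../X.X]: (1,1)[OXO/OX./X.X]+0 (1,2)[OXO/O.X/X.X]+0 (2,1)[OXO/O../XXX]+1*
p4 O@[OXO/O../XXX] terminal -1; root [O../O../X.X] d6

value(O../O../X.X, X) = +1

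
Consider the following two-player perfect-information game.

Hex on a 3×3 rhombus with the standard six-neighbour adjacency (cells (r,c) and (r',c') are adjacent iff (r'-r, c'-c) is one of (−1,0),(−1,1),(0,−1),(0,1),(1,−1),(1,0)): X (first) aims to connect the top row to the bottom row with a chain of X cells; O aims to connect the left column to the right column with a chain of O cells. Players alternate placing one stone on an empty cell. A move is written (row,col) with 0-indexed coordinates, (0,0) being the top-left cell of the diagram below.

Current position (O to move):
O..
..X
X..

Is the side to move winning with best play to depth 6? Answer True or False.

[O../..X/X..] O move#1: (0,1):-1/OO./..X/X..*, (0,2):-1/O.O/..X/X.., (1,0):-1/O../O.X/X.., (1,1):-1/O../.OX/X.., (2,1):-1/O../..X/XO., (2,2):-1/O../..X/X.O
[OO./..X/X..] X move#2: (0,2):+1/OOX/..X/X..*, (1,0):-1/OO./X.X/X.., (1,1):-1/OO./.XX/X.., (2,1):-1/OO./..X/XX., (2,2):-1/OO./..X/X.X
[OOX/..X/X..] O move#3: (1,0):-1/OOX/O.X/X..*, (1,1):-1/OOX/.OX/X.., (2,1):-1/OOX/..X/XO., (2,2):-1/OOX/..X/X.O
[OOX/O.X/X..] X move#4: (1,1):+1/OOX/OXX/X..*, (2,1):+1/OOX/O.X/XX., (2,2):+1/OOX/O.X/X.X
[OOX/OXX/X..] end (terminal -1, O#5); searched O../..X/X.. to 6

O winning at [O../..X/X..]: False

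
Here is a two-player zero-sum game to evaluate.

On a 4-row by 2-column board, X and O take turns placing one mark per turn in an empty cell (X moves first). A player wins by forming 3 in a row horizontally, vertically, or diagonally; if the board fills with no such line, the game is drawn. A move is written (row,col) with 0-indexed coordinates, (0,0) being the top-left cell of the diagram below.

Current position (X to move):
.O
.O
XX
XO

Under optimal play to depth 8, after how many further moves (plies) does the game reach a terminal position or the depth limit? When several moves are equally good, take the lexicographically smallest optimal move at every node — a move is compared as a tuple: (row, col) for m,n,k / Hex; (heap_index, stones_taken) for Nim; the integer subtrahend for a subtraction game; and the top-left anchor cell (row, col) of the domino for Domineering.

PV length from [.O/.O/XX/XO]: 1 ply

[.O/.O/XX/XO] X move#1: (0,0):+0/XO/.O/XX/XO, (1,0):+1/.O/XO/XX/XO*
[.O/XO/XX/XO] end (terminal -1, O#2); searched .O/.O/XX/XO to 8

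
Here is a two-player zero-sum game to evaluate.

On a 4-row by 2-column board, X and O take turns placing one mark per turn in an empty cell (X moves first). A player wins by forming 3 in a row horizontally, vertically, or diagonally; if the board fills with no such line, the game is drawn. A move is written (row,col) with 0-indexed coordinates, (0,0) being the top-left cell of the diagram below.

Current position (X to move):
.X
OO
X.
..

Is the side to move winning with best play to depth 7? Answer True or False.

[.X/OO/X./..] X move#1: (0,0):+0/XX/OO/X./..*, (2,1):+0/.X/OO/XX/.., (3,0):+0/.X/OO/X./X., (3,1):+0/.X/OO/X./.X
[XX/OO/X./..] O move#2: (2,1):+0/XX/OO/XO/..*, (3,0):+0/XX/OO/X./O., (3,1):+0/XX/OO/X./.O
[XX/OO/XO/..] X move#3: (3,0):-1/XX/OO/XO/X., (3,1):+0/XX/OO/XO/.X*
[XX/OO/XO/.X] O move#4: (3,0):+0/XX/OO/XO/OX*
[XX/OO/XO/OX] end (terminal +0, X#5); searched .X/OO/X./.. to 7

X winning at [.X/OO/X./..]: False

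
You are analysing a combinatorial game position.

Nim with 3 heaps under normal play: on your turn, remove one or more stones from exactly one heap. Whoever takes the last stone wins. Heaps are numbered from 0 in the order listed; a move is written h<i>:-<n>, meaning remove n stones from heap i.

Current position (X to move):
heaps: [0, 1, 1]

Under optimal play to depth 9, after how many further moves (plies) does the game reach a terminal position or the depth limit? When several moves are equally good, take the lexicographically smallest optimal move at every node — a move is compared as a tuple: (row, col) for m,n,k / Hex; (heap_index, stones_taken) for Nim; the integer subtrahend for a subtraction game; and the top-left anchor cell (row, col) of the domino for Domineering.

p1 X@[(0,1,1)]: h1:-1[(0,0,1)]-1* h2:-1[(0,1,0)]-1
p2 O@[(0,0,1)]: h2:-1[(0,0,0)]+1*
p3 X@[(0,0,0)] terminal -1; root [(0,1,1)] d9

PV length from [(0,1,1)]: 2 plies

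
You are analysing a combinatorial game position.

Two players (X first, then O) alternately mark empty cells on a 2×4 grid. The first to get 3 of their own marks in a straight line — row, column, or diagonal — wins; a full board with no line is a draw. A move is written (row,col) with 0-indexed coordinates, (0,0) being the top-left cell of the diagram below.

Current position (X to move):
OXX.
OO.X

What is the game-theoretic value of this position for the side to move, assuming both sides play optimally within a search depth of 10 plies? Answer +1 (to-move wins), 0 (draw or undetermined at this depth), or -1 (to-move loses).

[OXX./OO.X] X move#1: (0,3):+1/OXXX/OO.X*, (1,2):+0/OXX./OOXX
[OXXX/OO.X] end (terminal -1, O#2); searched OXX./OO.X to 10

value(OXX./OO.X, X) = +1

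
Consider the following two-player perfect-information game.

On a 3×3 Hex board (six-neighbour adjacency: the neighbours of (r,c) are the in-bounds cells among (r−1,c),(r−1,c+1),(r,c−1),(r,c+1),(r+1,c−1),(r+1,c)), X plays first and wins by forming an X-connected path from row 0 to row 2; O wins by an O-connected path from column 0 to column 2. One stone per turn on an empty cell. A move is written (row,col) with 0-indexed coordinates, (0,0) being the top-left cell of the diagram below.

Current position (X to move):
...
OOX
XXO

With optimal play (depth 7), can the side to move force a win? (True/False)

p1 X@[.../OOX/XXO]: (0,0)[X../OOX/XXO]-1 (0,1)[.X./OOX/XXO]-1 (0,2)[..X/OOX/XXO]+1*
p2 O@[..X/OOX/XXO] terminal -1; root [.../OOX/XXO] d7

X winning at [.../OOX/XXO]: True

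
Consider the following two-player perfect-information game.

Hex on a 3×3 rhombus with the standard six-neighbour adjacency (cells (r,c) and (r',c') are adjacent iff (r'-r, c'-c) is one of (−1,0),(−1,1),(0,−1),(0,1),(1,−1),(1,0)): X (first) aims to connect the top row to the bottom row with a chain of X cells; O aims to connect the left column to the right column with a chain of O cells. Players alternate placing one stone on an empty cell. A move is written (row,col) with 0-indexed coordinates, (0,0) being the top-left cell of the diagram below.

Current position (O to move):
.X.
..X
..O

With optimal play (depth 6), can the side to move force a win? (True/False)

O winning at [.X./..X/..O]: True

ply 1, O at .X./..X/..O | (0,0)=-1→OX./..X/..O; (0,2)=-1→.XO/..X/..O; (1,0)=-1→.X./O.X/..O; (1,1)=+1→.X./.OX/..O*; (2,0)=-1→.X./..X/O.O; (2,1)=-1→.X./..X/.OO
ply 2, X at .X./.OX/..O | (0,0)=-1→XX./.OX/..O*; (0,2)=-1→.XX/.OX/..O; (1,0)=-1→.X./XOX/..O; (2,0)=-1→.X./.OX/X.O; (2,1)=-1→.X./.OX/.XO
ply 3, O at XX./.OX/..O | (0,2)=+1→XXO/.OX/..O*; (1,0)=+1→XX./OOX/..O; (2,0)=+1→XX./.OX/O.O; (2,1)=+1→XX./.OX/.OO
ply 4, X at XXO/.OX/..O | (1,0)=-1→XXO/XOX/..O*; (2,0)=-1→XXO/.OX/X.O; (2,1)=-1→XXO/.OX/.XO
ply 5, O at XXO/XOX/..O | (2,0)=+1→XXO/XOX/O.O*; (2,1)=-1→XXO/XOX/.OO
ply 6: XXO/XOX/O.O is terminal -1 (X); from .X./..X/..O depth 6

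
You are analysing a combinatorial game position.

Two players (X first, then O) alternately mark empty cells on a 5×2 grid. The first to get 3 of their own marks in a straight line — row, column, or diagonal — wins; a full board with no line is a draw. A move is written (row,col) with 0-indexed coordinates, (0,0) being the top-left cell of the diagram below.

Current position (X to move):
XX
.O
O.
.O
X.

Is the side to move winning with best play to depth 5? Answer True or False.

p1 X@[XX/.O/O./.O/X.]: (1,0)[XX/XO/O./.O/X.]-1 (2,1)[XX/.O/OX/.O/X.]+0* (3,0)[XX/.O/O./XO/X.]-1 (4,1)[XX/.O/O./.O/XX]-1
p2 O@[XX/.O/OX/.O/X.]: (1,0)[XX/OO/OX/.O/X.]+0* (3,0)[XX/.O/OX/OO/X.]+0 (4,1)[XX/.O/OX/.O/XO]+0
p3 X@[XX/OO/OX/.O/X.]: (3,0)[XX/OO/OX/XO/X.]+0* (4,1)[XX/OO/OX/.O/XX]-1
p4 O@[XX/OO/OX/XO/X.]: (4,1)[XX/OO/OX/XO/XO]+0*
p5 X@[XX/OO/OX/XO/XO] terminal +0; root [XX/.O/O./.O/X.] d5

X winning at [XX/.O/O./.O/X.]: False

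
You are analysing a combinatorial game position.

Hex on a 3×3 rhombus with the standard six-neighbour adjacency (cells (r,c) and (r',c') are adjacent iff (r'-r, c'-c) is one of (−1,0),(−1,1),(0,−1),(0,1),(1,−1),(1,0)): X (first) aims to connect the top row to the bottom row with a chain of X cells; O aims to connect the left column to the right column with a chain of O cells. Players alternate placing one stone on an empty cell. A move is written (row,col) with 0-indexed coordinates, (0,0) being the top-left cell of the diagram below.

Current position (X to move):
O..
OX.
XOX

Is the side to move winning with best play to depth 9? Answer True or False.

X winning at [O../OX./XOX]: True

ply 1, X at O../OX./XOX | (0,1)=+1→OX./OX./XOX*; (0,2)=+1→O.X/OX./XOX; (1,2)=+1→O../OXX/XOX
ply 2: OX./OX./XOX is terminal -1 (O); from O../OX./XOX depth 9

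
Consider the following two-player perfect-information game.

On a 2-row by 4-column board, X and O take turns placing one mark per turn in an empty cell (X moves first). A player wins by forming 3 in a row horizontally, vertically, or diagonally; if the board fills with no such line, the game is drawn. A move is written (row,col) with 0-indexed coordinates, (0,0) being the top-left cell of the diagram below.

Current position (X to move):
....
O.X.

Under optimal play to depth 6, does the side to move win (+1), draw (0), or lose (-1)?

[..../O.X.] X move#1: (0,0):+0/X.../O.X.*, (0,1):+0/.X../O.X., (0,2):+0/..X./O.X., (0,3):+0/...X/O.X., (1,1):+0/..../OXX., (1,3):+0/..../O.XX
[X.../O.X.] O move#2: (0,1):+0/XO../O.X.*, (0,2):+0/X.O./O.X., (0,3):+0/X..O/O.X., (1,1):+0/X.../OOX., (1,3):+0/X.../O.XO
[XO../O.X.] X move#3: (0,2):+0/XOX./O.X.*, (0,3):+0/XO.X/O.X., (1,1):+0/XO../OXX., (1,3):+0/XO../O.XX
[XOX./O.X.] O move#4: (0,3):+0/XOXO/O.X.*, (1,1):+0/XOX./OOX., (1,3):+0/XOX./O.XO
[XOXO/O.X.] X move#5: (1,1):+0/XOXO/OXX.*, (1,3):+0/XOXO/O.XX
[XOXO/OXX.] O move#6: (1,3):+0/XOXO/OXXO*
[XOXO/OXXO] end (terminal +0, X#7); searched ..../O.X. to 6

value(..../O.X., X) = 0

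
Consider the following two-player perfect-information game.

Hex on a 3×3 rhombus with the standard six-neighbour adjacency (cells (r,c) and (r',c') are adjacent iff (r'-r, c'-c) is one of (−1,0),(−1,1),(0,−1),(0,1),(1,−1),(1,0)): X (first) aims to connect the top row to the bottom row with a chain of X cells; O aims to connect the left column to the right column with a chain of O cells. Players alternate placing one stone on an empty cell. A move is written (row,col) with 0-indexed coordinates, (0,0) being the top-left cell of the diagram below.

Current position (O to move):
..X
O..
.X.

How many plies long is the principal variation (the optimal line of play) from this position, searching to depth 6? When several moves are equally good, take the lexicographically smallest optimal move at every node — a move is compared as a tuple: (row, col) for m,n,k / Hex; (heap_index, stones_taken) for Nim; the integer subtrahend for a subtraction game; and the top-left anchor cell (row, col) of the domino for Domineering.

[..X/O../.X.] O move#1: (0,0):-1/O.X/O../.X.*, (0,1):-1/.OX/O../.X., (1,1):-1/..X/OO./.X., (1,2):-1/..X/O.O/.X., (2,0):-1/..X/O../OX., (2,2):-1/..X/O../.XO
[O.X/O../.X.] X move#2: (0,1):+1/OXX/O../.X.*, (1,1):+1/O.X/OX./.X., (1,2):+1/O.X/O.X/.X., (2,0):+1/O.X/O../XX., (2,2):+1/O.X/O../.XX
[OXX/O../.X.] O move#3: (1,1):-1/OXX/OO./.X.*, (1,2):-1/OXX/O.O/.X., (2,0):-1/OXX/O../OX., (2,2):-1/OXX/O../.XO
[OXX/OO./.X.] X move#4: (1,2):+1/OXX/OOX/.X.*, (2,0):-1/OXX/OO./XX., (2,2):-1/OXX/OO./.XX
[OXX/OOX/.X.] end (terminal -1, O#5); searched ..X/O../.X. to 6

PV length from [..X/O../.X.]: 4 plies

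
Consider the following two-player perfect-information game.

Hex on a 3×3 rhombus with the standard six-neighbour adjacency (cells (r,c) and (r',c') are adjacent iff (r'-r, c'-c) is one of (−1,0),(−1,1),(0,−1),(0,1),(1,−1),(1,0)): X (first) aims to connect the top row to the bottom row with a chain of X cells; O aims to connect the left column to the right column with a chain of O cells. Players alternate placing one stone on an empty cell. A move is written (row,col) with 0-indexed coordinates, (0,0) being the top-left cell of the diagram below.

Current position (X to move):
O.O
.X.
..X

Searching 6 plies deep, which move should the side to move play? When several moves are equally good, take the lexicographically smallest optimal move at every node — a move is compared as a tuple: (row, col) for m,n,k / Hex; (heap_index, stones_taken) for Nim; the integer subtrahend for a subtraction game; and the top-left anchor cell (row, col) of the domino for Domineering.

[O.O/.X./..X] X move#1: (0,1):+1/OXO/.X./..X*, (1,0):-1/O.O/XX./..X, (1,2):-1/O.O/.XX/..X, (2,0):-1/O.O/.X./X.X, (2,1):-1/O.O/.X./.XX
[OXO/.X./..X] O move#2: (1,0):-1/OXO/OX./..X*, (1,2):-1/OXO/.XO/..X, (2,0):-1/OXO/.X./O.X, (2,1):-1/OXO/.X./.OX
[OXO/OX./..X] X move#3: (1,2):+1/OXO/OXX/..X*, (2,0):+1/OXO/OX./X.X, (2,1):+1/OXO/OX./.XX
[OXO/OXX/..X] end (terminal -1, O#4); searched O.O/.X./..X to 6

X's best at [O.O/.X./..X]: (0,1)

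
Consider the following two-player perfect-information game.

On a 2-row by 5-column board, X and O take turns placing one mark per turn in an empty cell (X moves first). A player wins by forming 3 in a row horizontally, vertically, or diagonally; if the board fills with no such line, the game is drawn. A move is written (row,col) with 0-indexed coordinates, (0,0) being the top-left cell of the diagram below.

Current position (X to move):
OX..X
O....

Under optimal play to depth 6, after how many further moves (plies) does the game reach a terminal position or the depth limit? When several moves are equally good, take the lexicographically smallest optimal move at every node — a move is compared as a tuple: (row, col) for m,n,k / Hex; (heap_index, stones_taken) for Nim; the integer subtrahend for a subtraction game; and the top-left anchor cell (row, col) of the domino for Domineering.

PV length from [OX..X/O....]: 6 plies

[OX..X/O....] X move#1: (0,2):+0/OXX.X/O....*, (0,3):+0/OX.XX/O...., (1,1):+0/OX..X/OX..., (1,2):+0/OX..X/O.X.., (1,3):+0/OX..X/O..X., (1,4):+0/OX..X/O...X
[OXX.X/O....] O move#2: (0,3):+0/OXXOX/O....*, (1,1):-1/OXX.X/OO..., (1,2):-1/OXX.X/O.O.., (1,3):-1/OXX.X/O..O., (1,4):-1/OXX.X/O...O
[OXXOX/O....] X move#3: (1,1):+0/OXXOX/OX...*, (1,2):+0/OXXOX/O.X.., (1,3):+0/OXXOX/O..X., (1,4):+0/OXXOX/O...X
[OXXOX/OX...] O move#4: (1,2):+0/OXXOX/OXO..*, (1,3):+0/OXXOX/OX.O., (1,4):+0/OXXOX/OX..O
[OXXOX/OXO..] X move#5: (1,3):+0/OXXOX/OXOX.*, (1,4):+0/OXXOX/OXO.X
[OXXOX/OXOX.] O move#6: (1,4):+0/OXXOX/OXOXO*
[OXXOX/OXOXO] end (terminal +0, X#7); searched OX..X/O.... to 6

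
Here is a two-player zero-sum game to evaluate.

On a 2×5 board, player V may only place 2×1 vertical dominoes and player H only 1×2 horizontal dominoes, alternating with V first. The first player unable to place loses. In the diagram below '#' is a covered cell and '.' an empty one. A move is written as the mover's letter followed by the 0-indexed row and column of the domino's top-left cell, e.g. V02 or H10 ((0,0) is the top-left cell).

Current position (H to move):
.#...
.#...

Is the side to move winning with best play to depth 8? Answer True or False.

[.#.../.#...] H move#1: H02:-1/.###./.#...*, H03:-1/.#.##/.#..., H12:-1/.#.../.###., H13:-1/.#.../.#.##
[.###./.#...] V move#2: V00:-1/####./##..., V04:+1/.####/.#..#*
[.####/.#..#] H move#3: H12:-1/.####/.####*
[.####/.####] V move#4: V00:+1/#####/#####*
[#####/#####] end (terminal -1, H#5); searched .#.../.#... to 8

H winning at [.#.../.#...]: False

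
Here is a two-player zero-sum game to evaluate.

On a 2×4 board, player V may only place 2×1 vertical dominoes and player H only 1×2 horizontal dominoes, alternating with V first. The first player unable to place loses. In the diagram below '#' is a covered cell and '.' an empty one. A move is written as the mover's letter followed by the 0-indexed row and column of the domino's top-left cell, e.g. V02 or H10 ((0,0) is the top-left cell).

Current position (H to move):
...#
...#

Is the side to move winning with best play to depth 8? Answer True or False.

H winning at [...#/...#]: True

p1 H@[...#/...#]: H00[##.#/...#]+1* H01[.###/...#]+1 H10[...#/##.#]+1 H11[...#/.###]+1
p2 V@[##.#/...#]: V02[####/..##]-1*
p3 H@[####/..##]: H10[####/####]+1*
p4 V@[####/####] terminal -1; root [...#/...#] d8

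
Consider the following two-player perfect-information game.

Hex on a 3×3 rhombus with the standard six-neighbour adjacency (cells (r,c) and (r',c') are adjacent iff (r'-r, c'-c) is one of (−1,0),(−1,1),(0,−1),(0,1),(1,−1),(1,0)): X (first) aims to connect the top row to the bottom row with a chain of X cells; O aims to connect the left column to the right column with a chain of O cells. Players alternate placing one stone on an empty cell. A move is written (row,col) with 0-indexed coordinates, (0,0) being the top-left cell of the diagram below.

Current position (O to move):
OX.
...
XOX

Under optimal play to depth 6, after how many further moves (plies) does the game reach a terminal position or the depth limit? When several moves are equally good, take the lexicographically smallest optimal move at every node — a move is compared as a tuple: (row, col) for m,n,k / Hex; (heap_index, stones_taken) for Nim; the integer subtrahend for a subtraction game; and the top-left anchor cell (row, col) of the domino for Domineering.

PV length from [OX./.../XOX]: 2 plies

[OX./.../XOX] O move#1: (0,2):-1/OXO/.../XOX*, (1,0):-1/OX./O../XOX, (1,1):-1/OX./.O./XOX, (1,2):-1/OX./..O/XOX
[OXO/.../XOX] X move#2: (1,0):+1/OXO/X../XOX*, (1,1):+1/OXO/.X./XOX, (1,2):+1/OXO/..X/XOX
[OXO/X../XOX] end (terminal -1, O#3); searched OX./.../XOX to 6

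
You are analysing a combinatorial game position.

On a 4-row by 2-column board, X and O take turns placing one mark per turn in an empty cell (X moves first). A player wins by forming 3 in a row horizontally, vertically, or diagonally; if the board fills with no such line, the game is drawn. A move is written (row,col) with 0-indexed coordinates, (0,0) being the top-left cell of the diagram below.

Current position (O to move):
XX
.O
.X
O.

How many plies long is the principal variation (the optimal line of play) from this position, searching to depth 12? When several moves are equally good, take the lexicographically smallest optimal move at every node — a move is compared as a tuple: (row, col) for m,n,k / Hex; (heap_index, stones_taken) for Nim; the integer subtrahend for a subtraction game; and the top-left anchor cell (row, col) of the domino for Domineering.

PV length from [XX/.O/.X/O.]: 3 plies

ply 1, O at XX/.O/.X/O. | (1,0)=+0→XX/OO/.X/O.*; (2,0)=+0→XX/.O/OX/O.; (3,1)=+0→XX/.O/.X/OO
ply 2, X at XX/OO/.X/O. | (2,0)=+0→XX/OO/XX/O.*; (3,1)=-1→XX/OO/.X/OX
ply 3, O at XX/OO/XX/O. | (3,1)=+0→XX/OO/XX/OO*
ply 4: XX/OO/XX/OO is terminal +0 (X); from XX/.O/.X/O. depth 12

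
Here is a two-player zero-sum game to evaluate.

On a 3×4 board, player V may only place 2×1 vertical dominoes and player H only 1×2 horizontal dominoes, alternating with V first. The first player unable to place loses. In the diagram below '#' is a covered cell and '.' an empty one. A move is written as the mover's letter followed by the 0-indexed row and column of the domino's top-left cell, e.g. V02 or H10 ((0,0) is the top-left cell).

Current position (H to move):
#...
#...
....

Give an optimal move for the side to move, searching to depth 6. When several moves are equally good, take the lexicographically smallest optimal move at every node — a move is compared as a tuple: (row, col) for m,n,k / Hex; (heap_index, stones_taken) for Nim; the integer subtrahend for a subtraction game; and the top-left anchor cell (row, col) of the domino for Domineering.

H's best at [#.../#.../....]: H11

[#.../#.../....] H move#1: H01:-1/###./#.../...., H02:-1/#.##/#.../...., H11:+1/#.../###./....*, H12:+1/#.../#.##/...., H20:-1/#.../#.../##.., H21:-1/#.../#.../.##., H22:-1/#.../#.../..##
[#.../###./....] V move#2: V03:-1/#..#/####/....*, V13:-1/#.../####/...#
[#..#/####/....] H move#3: H01:+1/####/####/....*, H20:+1/#..#/####/##.., H21:+1/#..#/####/.##., H22:+1/#..#/####/..##
[####/####/....] end (terminal -1, V#4); searched #.../#.../.... to 6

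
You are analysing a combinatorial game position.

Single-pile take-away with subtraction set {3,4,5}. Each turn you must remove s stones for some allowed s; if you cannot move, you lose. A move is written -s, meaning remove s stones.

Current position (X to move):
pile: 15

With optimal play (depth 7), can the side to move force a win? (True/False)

X winning at [15]: True

[15] X move#1: -3:-1/12, -4:-1/11, -5:+1/10*
[10] O move#2: -3:-1/7*, -4:-1/6, -5:-1/5
[7] X move#3: -3:-1/4, -4:-1/3, -5:+1/2*
[2] end (terminal -1, O#4); searched 15 to 7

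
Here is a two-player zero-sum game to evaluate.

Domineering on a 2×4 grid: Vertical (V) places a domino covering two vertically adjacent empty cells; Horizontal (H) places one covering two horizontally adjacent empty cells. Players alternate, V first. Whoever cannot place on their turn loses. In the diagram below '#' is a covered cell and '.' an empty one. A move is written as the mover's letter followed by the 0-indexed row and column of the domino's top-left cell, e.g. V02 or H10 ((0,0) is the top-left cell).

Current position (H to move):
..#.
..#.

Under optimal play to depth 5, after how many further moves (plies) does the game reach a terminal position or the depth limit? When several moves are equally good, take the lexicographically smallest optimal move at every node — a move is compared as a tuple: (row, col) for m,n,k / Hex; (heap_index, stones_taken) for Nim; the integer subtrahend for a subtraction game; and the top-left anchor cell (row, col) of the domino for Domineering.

PV length from [..#./..#.]: 3 plies

ply 1, H at ..#./..#. | H00=+1→###./..#.*; H10=+1→..#./###.
ply 2, V at ###./..#. | V03=-1→####/..##*
ply 3, H at ####/..## | H10=+1→####/####*
ply 4: ####/#### is terminal -1 (V); from ..#./..#. depth 5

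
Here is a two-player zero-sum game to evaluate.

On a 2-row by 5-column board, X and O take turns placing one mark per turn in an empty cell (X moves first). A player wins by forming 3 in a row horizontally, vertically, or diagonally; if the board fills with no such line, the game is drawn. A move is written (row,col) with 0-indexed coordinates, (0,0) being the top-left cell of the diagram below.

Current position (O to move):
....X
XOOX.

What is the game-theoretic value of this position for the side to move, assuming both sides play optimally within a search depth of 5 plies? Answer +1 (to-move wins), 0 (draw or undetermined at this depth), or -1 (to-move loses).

value(....X/XOOX., O) = 0

[....X/XOOX.] O move#1: (0,0):+0/O...X/XOOX.*, (0,1):+0/.O..X/XOOX., (0,2):+0/..O.X/XOOX., (0,3):+0/...OX/XOOX., (1,4):+0/....X/XOOXO
[O...X/XOOX.] X move#2: (0,1):+0/OX..X/XOOX.*, (0,2):+0/O.X.X/XOOX., (0,3):+0/O..XX/XOOX., (1,4):+0/O...X/XOOXX
[OX..X/XOOX.] O move#3: (0,2):+0/OXO.X/XOOX.*, (0,3):+0/OX.OX/XOOX., (1,4):+0/OX..X/XOOXO
[OXO.X/XOOX.] X move#4: (0,3):+0/OXOXX/XOOX.*, (1,4):+0/OXO.X/XOOXX
[OXOXX/XOOX.] O move#5: (1,4):+0/OXOXX/XOOXO*
[OXOXX/XOOXO] end (terminal +0, X#6); searched ....X/XOOX. to 5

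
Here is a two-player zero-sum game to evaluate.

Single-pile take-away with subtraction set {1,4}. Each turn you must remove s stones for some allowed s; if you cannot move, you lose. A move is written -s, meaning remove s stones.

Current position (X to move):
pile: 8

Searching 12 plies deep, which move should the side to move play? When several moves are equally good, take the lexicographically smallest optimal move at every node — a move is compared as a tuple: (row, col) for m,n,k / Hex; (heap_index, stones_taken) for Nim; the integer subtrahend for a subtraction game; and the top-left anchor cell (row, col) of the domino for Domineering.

[8] X move#1: -1:+1/7*, -4:-1/4
[7] O move#2: -1:-1/6*, -4:-1/3
[6] X move#3: -1:+1/5*, -4:+1/2
[5] O move#4: -1:-1/4*, -4:-1/1
[4] X move#5: -1:-1/3, -4:+1/0*
[0] end (terminal -1, O#6); searched 8 to 12

X's best at [8]: -1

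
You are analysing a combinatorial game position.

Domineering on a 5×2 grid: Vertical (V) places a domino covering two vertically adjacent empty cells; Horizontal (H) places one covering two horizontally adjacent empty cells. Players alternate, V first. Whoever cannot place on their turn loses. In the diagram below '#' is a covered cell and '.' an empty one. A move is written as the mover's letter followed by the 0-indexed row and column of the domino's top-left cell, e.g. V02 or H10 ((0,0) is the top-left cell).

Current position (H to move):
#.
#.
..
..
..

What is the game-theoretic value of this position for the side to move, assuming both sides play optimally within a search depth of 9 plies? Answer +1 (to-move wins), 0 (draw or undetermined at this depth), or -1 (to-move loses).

p1 H@[#./#./../../..]: H20[#./#./##/../..]-1 H30[#./#./../##/..]+1* H40[#./#./../../##]-1
p2 V@[#./#./../##/..]: V01[##/##/../##/..]-1* V11[#./##/.#/##/..]-1
p3 H@[##/##/../##/..]: H20[##/##/##/##/..]+1* H40[##/##/../##/##]+1
p4 V@[##/##/##/##/..] terminal -1; root [#./#./../../..] d9

value(#./#./../../.., H) = +1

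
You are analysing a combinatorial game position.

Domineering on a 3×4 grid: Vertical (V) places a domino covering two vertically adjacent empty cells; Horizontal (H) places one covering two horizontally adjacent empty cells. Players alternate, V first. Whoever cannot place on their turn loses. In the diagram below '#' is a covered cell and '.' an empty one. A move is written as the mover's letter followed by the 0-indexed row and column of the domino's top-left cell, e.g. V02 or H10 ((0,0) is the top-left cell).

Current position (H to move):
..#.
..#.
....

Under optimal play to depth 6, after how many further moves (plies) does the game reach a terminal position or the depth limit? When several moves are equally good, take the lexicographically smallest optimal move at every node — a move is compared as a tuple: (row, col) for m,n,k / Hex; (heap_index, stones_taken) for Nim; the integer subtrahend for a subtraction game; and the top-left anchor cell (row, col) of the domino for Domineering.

ply 1, H at ..#./..#./.... | H00=-1→###./..#./....; H10=+1→..#./###./....*; H20=-1→..#./..#./##..; H21=-1→..#./..#./.##.; H22=-1→..#./..#./..##
ply 2, V at ..#./###./.... | V03=-1→..##/####/....*; V13=-1→..#./####/...#
ply 3, H at ..##/####/.... | H00=+1→####/####/....*; H20=+1→..##/####/##..; H21=+1→..##/####/.##.; H22=+1→..##/####/..##
ply 4: ####/####/.... is terminal -1 (V); from ..#./..#./.... depth 6

PV length from [..#./..#./....]: 3 plies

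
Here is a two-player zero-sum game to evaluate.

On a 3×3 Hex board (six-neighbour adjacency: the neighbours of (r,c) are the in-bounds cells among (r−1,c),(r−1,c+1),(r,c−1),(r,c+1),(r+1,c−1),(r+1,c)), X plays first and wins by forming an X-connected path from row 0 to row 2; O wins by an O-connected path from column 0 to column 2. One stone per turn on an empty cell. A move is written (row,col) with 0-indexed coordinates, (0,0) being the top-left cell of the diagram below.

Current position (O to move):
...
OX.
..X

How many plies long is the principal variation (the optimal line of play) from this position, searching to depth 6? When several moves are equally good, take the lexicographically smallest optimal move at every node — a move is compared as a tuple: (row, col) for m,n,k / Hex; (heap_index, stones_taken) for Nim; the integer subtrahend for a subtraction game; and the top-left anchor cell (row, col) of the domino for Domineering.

[.../OX./..X] O move#1: (0,0):-1/O../OX./..X*, (0,1):-1/.O./OX./..X, (0,2):-1/..O/OX./..X, (1,2):-1/.../OXO/..X, (2,0):-1/.../OX./O.X, (2,1):-1/.../OX./.OX
[O../OX./..X] X move#2: (0,1):+1/OX./OX./..X*, (0,2):+1/O.X/OX./..X, (1,2):+1/O../OXX/..X, (2,0):+1/O../OX./X.X, (2,1):+1/O../OX./.XX
[OX./OX./..X] O move#3: (0,2):-1/OXO/OX./..X*, (1,2):-1/OX./OXO/..X, (2,0):-1/OX./OX./O.X, (2,1):-1/OX./OX./.OX
[OXO/OX./..X] X move#4: (1,2):+1/OXO/OXX/..X*, (2,0):+1/OXO/OX./X.X, (2,1):+1/OXO/OX./.XX
[OXO/OXX/..X] end (terminal -1, O#5); searched .../OX./..X to 6

PV length from [.../OX./..X]: 4 plies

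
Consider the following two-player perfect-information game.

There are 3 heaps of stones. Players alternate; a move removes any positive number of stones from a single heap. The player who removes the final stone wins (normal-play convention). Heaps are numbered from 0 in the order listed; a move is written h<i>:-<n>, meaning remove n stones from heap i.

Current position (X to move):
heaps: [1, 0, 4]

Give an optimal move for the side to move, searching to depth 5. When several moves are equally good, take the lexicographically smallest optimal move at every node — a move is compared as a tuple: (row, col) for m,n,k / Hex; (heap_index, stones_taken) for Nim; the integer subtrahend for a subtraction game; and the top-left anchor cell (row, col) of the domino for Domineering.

X's best at [(1,0,4)]: h2:-3

p1 X@[(1,0,4)]: h0:-1[(0,0,4)]-1 h2:-1[(1,0,3)]-1 h2:-2[(1,0,2)]-1 h2:-3[(1,0,1)]+1* h2:-4[(1,0,0)]-1
p2 O@[(1,0,1)]: h0:-1[(0,0,1)]-1* h2:-1[(1,0,0)]-1
p3 X@[(0,0,1)]: h2:-1[(0,0,0)]+1*
p4 O@[(0,0,0)] terminal -1; root [(1,0,4)] d5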